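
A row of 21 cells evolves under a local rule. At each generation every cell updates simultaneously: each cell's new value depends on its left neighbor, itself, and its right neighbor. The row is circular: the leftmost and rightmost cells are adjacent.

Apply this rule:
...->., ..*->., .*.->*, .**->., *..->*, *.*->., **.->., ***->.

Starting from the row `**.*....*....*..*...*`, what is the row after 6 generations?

.*.......*....*......

generation 1: ...**...**...**.**...
generation 2: .....*....*.......*..
generation 3: .....**...**......**.
generation 4: .......*....*.......*
generation 5: *......**...**......*
generation 6: .*.......*....*......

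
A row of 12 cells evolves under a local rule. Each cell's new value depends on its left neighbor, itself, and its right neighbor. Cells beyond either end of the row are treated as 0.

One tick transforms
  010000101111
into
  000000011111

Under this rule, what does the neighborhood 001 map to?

At position 0 the neighborhood is 001; the next row has 0 there.

0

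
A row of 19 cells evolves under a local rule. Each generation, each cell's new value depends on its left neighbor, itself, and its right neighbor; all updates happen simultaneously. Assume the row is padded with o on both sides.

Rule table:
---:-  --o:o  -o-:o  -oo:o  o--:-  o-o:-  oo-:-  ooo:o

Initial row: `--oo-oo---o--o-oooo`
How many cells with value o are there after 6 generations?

12

-oo--o---oo-oo-oooo
-o--oo--oo--o--oooo
-o-oo--oo--oo-ooooo
-o-o--oo--oo--ooooo
-o-o-oo--oo--oooooo
-o-o-o--oo--ooooooo
count of o: 12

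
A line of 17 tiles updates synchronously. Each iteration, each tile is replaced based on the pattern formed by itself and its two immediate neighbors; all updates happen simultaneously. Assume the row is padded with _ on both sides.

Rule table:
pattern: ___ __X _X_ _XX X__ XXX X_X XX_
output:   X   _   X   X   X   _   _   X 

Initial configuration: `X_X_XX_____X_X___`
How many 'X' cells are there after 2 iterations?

X_X_XXXXXX_X_XXXX
X_X_X____X_X_X__X
count of X: 7

7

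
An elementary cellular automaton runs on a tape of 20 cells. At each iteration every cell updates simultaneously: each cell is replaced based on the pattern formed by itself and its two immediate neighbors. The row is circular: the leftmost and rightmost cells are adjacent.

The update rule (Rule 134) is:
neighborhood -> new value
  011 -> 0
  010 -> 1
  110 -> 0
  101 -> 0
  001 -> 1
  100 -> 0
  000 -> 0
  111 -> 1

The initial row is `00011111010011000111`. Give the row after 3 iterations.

10001101000100100010

00101110010100001010
01100100110100011010
10001101000100100010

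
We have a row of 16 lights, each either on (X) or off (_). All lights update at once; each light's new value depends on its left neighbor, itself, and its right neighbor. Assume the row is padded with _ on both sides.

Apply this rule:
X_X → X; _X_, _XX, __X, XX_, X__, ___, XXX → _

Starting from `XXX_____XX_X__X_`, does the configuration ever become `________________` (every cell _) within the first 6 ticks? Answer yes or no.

yes

tick 1: __________X_____
tick 2: ________________
all cells are _ at tick 2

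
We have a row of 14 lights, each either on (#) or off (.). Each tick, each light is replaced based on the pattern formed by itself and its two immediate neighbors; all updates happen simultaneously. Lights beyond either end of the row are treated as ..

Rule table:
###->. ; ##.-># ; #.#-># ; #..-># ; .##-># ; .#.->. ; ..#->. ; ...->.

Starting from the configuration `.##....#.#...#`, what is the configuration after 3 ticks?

..####....#.#.

.###....#.#...
.#.##....#.#..
..####....#.#.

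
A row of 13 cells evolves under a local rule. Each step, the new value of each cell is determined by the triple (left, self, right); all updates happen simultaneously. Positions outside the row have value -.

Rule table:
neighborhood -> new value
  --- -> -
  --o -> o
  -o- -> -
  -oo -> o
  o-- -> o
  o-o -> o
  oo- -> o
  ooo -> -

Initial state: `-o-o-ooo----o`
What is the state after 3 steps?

o-o-oo-oo--o-
-o-oooooooo-o
o-oo------oo-

o-oo------oo-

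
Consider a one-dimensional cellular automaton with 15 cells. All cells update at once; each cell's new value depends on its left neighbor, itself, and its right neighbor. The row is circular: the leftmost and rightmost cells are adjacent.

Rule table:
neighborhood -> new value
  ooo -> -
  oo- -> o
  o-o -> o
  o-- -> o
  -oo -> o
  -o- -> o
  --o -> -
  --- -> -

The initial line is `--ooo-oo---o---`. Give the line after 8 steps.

--o-ooooo--oo--
--ooo---oo-ooo-
--o-oo--oooo-oo
o-ooooo-o--oooo
ooo---oooo-o---
o-oo--o--oooo--
ooooo-oo-o--oo-
o---ooooooo-ooo

o---ooooooo-ooo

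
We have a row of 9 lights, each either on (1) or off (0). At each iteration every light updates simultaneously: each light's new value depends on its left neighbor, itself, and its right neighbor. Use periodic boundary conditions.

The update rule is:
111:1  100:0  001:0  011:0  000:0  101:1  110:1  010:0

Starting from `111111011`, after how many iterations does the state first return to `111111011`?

9

111111101
111111110
011111111
101111111
110111111
111011111
111101111
111110111
111111011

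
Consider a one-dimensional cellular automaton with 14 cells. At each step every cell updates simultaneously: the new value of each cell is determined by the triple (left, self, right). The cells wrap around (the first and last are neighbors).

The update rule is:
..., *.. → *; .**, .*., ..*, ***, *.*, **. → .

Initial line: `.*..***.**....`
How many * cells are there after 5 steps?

step 1: ..*.......****
step 2: *..******.....
step 3: .*.......****.
step 4: ..******.....*
step 5: *.......****..
count of *: 5

5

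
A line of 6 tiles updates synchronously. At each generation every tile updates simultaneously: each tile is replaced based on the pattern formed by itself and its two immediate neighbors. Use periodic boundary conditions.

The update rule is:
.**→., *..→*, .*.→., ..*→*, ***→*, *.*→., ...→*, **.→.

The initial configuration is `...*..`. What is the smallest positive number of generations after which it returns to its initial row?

4

***.**
**...*
*.***.
...*..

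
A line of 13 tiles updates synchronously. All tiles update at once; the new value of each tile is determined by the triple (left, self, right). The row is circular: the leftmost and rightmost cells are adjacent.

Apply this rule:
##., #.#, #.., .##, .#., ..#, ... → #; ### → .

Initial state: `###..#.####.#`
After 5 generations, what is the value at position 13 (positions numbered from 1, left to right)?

#

..######..###
###....####.#
..######..###  (repeats generation 1; period 2)
generation 5: ..######..###
position 13 holds #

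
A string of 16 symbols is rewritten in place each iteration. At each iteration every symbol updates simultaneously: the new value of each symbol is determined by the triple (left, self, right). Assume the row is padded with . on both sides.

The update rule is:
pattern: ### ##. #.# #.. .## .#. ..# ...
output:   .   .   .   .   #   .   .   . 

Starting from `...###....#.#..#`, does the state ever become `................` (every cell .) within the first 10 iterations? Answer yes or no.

yes

...#............
................
all cells are . at iteration 2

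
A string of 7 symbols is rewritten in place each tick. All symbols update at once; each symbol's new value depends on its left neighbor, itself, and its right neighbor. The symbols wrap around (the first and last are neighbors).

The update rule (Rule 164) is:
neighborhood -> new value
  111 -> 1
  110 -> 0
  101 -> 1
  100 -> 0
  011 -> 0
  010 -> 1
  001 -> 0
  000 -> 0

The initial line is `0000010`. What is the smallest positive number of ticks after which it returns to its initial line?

1

tick 1: 0000010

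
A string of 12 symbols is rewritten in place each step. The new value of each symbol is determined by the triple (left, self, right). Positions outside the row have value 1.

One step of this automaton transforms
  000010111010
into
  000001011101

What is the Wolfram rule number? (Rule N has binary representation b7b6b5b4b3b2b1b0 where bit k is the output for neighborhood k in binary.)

position 7: 111 → 1  (bit 7 = 1)
position 8: 110 → 1  (bit 6 = 1)
position 5: 101 → 1  (bit 5 = 1)
position 0: 100 → 0  (bit 4 = 0)
position 6: 011 → 0  (bit 3 = 0)
position 4: 010 → 0  (bit 2 = 0)
position 3: 001 → 0  (bit 1 = 0)
position 1: 000 → 0  (bit 0 = 0)
bits b7..b0 = 11100000 = 224

224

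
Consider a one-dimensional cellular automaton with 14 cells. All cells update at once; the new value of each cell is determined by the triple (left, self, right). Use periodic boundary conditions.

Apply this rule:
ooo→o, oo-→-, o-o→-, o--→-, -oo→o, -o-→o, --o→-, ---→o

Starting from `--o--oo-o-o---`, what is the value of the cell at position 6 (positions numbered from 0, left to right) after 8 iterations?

-

o-o--o--o-o-oo
--o--o--o-o-oo
--o--o--o-o-o-
o-o--o--o-o-o-
o-o--o--o-o-o-  (fixed point — unchanged through iteration 8)
position 6 holds -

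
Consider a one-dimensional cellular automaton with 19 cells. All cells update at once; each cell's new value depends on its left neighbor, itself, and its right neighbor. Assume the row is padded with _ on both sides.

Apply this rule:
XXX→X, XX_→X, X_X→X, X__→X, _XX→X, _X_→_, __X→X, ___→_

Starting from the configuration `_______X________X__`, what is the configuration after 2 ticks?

______X_X______X_X_
_____X_X_X____X_X_X

_____X_X_X____X_X_X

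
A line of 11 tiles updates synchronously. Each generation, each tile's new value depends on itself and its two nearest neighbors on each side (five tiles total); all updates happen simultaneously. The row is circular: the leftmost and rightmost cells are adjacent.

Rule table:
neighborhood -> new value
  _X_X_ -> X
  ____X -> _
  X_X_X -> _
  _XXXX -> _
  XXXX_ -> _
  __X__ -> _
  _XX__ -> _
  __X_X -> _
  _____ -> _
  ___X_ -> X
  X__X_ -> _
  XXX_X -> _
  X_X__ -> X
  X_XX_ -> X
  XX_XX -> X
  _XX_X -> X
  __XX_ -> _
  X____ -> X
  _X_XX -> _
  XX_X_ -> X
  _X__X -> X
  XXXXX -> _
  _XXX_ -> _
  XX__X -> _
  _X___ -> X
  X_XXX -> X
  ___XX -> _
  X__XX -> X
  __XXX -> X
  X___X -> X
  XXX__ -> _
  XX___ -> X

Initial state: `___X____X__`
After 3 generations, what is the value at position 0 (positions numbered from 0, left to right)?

X

generation 1: __X_XX_X_XX
generation 2: ____XXX__X_
generation 3: X___X_____X
position 0 holds X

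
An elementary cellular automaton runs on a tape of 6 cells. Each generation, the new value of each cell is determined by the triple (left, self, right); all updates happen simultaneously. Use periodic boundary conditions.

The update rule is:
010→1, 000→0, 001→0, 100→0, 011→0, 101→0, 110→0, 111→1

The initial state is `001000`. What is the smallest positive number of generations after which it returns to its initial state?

1

generation 1: 001000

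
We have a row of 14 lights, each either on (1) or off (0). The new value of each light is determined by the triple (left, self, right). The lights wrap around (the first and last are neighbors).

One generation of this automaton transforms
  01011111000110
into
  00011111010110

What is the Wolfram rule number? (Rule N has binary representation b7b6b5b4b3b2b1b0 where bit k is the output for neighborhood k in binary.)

201

position 4: 111 → 1  (bit 7 = 1)
position 7: 110 → 1  (bit 6 = 1)
position 2: 101 → 0  (bit 5 = 0)
position 8: 100 → 0  (bit 4 = 0)
position 3: 011 → 1  (bit 3 = 1)
position 1: 010 → 0  (bit 2 = 0)
position 0: 001 → 0  (bit 1 = 0)
position 9: 000 → 1  (bit 0 = 1)
bits b7..b0 = 11001001 = 201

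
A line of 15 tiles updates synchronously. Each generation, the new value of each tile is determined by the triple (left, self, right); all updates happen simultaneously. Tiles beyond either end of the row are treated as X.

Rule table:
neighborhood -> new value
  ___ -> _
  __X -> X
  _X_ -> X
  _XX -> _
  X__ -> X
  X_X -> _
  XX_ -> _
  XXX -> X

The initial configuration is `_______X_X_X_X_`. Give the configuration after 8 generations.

_X_X_X_X_______

X_____XX_X_X_X_
_X___X___X_X_X_
_XX_XXX_XX_X_X_
_____X_____X_X_
X___XXX___XX_X_
_X_X_X_X_X___X_
_X_X_X_X_XX_XX_
_X_X_X_X_______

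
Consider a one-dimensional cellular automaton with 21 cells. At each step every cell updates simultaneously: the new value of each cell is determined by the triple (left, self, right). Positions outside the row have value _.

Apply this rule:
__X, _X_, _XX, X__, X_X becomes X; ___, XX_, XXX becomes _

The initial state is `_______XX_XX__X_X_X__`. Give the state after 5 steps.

__XX_XX_XX_XX__X_XX_X

______XX_XX_XXXXXXXX_
_____XX_XX_XX_______X
____XX_XX_XX_X_____XX
___XX_XX_XX_XXX___XX_
__XX_XX_XX_XX__X_XX_X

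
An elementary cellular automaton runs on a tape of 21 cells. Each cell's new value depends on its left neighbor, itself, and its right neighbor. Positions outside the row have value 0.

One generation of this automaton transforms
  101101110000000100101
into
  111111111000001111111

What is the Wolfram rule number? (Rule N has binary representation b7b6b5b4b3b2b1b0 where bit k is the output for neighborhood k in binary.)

position 6: 111 → 1  (bit 7 = 1)
position 3: 110 → 1  (bit 6 = 1)
position 1: 101 → 1  (bit 5 = 1)
position 8: 100 → 1  (bit 4 = 1)
position 2: 011 → 1  (bit 3 = 1)
position 0: 010 → 1  (bit 2 = 1)
position 14: 001 → 1  (bit 1 = 1)
position 9: 000 → 0  (bit 0 = 0)
bits b7..b0 = 11111110 = 254

254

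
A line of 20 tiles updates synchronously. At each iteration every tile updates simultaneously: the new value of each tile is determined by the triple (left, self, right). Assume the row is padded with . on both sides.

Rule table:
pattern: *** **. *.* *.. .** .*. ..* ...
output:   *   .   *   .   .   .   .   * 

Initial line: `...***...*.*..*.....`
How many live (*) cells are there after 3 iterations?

12

**..*..*..*.....****
............***..**.
***********..*......
count of *: 12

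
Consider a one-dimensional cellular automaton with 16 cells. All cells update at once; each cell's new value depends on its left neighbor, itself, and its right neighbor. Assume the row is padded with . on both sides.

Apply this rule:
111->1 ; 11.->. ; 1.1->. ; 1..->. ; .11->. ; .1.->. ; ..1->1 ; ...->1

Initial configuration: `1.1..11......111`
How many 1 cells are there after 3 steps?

7

....1...11111.1.
1111..11.111....
.11..1....1..111
count of 1: 7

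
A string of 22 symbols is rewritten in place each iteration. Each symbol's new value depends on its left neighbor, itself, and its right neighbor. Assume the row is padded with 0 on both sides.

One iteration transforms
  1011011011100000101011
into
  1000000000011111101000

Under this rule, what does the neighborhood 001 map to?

At position 15 the neighborhood is 001; the next row has 1 there.

1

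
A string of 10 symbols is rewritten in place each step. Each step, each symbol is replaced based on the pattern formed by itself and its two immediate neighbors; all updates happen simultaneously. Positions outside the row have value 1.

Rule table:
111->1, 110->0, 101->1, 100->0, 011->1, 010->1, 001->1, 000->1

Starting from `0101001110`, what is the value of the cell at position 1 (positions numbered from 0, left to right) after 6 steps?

1111011101
1110111011
1101110111
1011101111
0111011111
1110111111
position 1 holds 1

1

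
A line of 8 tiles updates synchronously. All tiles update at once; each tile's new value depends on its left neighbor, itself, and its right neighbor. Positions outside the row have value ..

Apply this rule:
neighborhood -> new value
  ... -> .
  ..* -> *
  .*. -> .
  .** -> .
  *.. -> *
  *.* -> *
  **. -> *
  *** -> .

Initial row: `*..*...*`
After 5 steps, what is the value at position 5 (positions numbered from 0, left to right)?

*

.**.*.*.
*.**.*.*
.*.**.*.
*.*.**.*
.*.*.**.
position 5 holds *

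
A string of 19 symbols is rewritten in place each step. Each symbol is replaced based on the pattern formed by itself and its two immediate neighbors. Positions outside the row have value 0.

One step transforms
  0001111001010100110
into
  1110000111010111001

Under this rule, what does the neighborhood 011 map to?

0

At position 3 the neighborhood is 011; the next row has 0 there.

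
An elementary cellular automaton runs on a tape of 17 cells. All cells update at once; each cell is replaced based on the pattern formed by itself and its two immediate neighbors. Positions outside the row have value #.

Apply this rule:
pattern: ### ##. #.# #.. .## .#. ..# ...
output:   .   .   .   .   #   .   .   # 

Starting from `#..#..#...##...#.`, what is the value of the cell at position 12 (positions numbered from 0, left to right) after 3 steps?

step 1: ........#.#..#...
step 2: .######........#.
step 3: .#......######...
position 12 holds #

#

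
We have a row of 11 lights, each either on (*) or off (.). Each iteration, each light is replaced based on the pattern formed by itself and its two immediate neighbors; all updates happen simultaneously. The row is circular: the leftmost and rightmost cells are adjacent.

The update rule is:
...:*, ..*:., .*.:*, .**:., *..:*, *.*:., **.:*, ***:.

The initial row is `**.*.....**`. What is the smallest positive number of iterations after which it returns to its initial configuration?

22

.*.*****...
.*.....****
.*****....*
.....****.*
****....*.*
...****.*..
**....*.***
.****.*....
....*.*****
***.*.....*
..*.*****..
*.*.....***
*.*****....
*.....****.
*****....*.
....****.*.
***....*.**
..****.*...
*....*.****
****.*.....
...*.*****.
**.*.....**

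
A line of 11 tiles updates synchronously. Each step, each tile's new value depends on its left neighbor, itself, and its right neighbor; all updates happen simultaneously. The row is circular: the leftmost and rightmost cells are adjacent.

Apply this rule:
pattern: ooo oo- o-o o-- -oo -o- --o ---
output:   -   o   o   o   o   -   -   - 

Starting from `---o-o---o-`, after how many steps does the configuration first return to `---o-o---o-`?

11

step 1: ----o-o---o
step 2: o----o-o---
step 3: -o----o-o--
step 4: --o----o-o-
step 5: ---o----o-o
step 6: o---o----o-
step 7: -o---o----o
step 8: o-o---o----
step 9: -o-o---o---
step 10: --o-o---o--
step 11: ---o-o---o-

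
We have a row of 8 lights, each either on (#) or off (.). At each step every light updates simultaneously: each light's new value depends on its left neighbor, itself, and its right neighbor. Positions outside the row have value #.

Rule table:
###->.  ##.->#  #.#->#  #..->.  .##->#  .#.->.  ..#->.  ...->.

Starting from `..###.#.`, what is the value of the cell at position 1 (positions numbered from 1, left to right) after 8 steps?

step 1: ..#.##.#
step 2: ...#####
step 3: ...#....
step 4: ........
step 5: ........  (fixed point — unchanged through step 8)
position 1 holds .

.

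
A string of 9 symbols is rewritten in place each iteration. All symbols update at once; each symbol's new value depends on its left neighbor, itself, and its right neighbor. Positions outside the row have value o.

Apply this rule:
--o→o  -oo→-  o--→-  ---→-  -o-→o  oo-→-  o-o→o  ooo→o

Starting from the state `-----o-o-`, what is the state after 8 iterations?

----ooooo
---o-oooo
--ooo-ooo
-o-o-o-oo
ooooooo-o
oooooo-o-
ooooo-ooo
oooo-o-oo

oooo-o-oo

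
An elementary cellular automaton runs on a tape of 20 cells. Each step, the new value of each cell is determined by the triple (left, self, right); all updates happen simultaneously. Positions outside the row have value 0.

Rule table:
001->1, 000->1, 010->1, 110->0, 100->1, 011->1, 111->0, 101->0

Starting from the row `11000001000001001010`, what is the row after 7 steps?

10111111111111111011
10100000000000000010
10111111111111111111
10100000000000000000
10111111111111111111  (repeats step 3; period 2)
step 7: 10111111111111111111

10111111111111111111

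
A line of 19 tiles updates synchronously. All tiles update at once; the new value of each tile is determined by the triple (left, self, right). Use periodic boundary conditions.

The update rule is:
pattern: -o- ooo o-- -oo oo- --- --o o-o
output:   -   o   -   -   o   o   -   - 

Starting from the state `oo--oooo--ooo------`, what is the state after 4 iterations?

-o---ooo---oo-oooo-
---o--oo-o--o--ooo-
oo-----o--------oo-
-o-ooo---oooooo--o-

-o-ooo---oooooo--o-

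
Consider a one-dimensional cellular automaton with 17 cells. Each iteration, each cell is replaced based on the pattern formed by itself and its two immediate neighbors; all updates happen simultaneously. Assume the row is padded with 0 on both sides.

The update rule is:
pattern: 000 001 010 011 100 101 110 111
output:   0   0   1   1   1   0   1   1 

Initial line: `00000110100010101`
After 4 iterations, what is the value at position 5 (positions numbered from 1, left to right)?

00000110110010101
00000110111010101
00000110111010101  (fixed point — unchanged through iteration 4)
position 5 holds 0

0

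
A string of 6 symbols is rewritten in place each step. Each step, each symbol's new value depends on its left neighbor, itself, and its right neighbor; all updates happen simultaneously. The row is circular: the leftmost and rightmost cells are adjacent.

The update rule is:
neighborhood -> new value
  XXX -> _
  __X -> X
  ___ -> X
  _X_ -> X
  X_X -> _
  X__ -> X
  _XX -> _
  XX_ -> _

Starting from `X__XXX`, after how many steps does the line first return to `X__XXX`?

2

_XX___
X__XXX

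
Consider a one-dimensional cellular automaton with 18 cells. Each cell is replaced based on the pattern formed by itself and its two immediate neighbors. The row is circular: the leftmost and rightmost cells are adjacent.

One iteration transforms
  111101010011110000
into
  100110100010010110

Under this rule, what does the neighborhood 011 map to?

At position 0 the neighborhood is 011; the next row has 1 there.

1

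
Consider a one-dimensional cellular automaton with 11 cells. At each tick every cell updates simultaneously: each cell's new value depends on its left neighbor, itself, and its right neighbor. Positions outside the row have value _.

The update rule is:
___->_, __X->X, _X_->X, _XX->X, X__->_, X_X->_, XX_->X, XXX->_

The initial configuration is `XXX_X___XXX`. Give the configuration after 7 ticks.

X_X_X__XX_X
X_X_X_XXX_X
X_X_X_X_X_X
X_X_X_X_X_X  (fixed point — unchanged through tick 7)

X_X_X_X_X_X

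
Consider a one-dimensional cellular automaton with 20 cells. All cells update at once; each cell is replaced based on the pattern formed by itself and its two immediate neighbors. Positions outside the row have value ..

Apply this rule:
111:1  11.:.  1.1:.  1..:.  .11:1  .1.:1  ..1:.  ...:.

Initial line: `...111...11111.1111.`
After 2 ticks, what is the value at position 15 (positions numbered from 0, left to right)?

...11....1111..111..
...1.....111...11...
position 15 holds 1

1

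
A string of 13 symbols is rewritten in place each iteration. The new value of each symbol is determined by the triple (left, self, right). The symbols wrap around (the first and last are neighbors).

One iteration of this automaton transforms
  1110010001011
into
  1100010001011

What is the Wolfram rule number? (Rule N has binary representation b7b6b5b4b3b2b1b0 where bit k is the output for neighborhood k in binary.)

140

position 0: 111 → 1  (bit 7 = 1)
position 2: 110 → 0  (bit 6 = 0)
position 10: 101 → 0  (bit 5 = 0)
position 3: 100 → 0  (bit 4 = 0)
position 11: 011 → 1  (bit 3 = 1)
position 5: 010 → 1  (bit 2 = 1)
position 4: 001 → 0  (bit 1 = 0)
position 7: 000 → 0  (bit 0 = 0)
bits b7..b0 = 10001100 = 140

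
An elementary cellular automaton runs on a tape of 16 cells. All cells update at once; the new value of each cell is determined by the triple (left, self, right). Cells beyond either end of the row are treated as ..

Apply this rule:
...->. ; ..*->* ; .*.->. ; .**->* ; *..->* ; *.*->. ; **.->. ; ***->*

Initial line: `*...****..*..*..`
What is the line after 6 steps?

step 1: .*.****.**.**.*.
step 2: *..***..*..*...*
step 3: .****.**.**.*.*.
step 4: ****..*..*.....*
step 5: ***.**.**.*...*.
step 6: **..*..*...*.*.*

**..*..*...*.*.*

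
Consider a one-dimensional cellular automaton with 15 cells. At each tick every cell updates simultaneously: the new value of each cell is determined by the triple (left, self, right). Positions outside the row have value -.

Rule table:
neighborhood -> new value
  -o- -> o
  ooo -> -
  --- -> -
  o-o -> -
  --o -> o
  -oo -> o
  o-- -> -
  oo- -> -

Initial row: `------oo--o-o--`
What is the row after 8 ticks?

-----oo--oo-o--
----oo--oo--o--
---oo--oo--oo--
--oo--oo--oo---
-oo--oo--oo----
oo--oo--oo-----
o--oo--oo------
o-oo--oo-------

o-oo--oo-------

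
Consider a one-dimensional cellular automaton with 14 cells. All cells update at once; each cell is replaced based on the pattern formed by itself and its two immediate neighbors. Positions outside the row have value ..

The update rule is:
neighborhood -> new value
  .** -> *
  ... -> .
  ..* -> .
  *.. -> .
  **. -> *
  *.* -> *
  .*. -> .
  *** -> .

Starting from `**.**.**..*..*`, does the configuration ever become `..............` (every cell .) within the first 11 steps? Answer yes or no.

********......
*......*......
..............
all cells are . at step 3

yes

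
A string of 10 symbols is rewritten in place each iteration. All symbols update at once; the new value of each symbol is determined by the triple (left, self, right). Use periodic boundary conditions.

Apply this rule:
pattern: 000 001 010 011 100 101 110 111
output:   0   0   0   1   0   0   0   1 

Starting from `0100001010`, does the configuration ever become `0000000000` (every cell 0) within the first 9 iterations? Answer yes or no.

yes

0000000000
all cells are 0 at iteration 1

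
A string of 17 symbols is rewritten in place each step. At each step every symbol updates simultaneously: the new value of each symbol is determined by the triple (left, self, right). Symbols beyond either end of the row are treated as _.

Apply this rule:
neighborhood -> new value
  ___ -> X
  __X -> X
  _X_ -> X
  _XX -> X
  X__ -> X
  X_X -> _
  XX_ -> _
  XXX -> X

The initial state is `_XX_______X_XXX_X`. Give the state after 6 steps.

step 1: XX_XXXXXXXX_XX__X
step 2: X__XXXXXXX__X_XXX
step 3: XXXXXXXXX_XXX_XX_
step 4: XXXXXXXX__XX__X_X
step 5: XXXXXXX_XXX_XXX_X
step 6: XXXXXX__XX__XX__X

XXXXXX__XX__XX__X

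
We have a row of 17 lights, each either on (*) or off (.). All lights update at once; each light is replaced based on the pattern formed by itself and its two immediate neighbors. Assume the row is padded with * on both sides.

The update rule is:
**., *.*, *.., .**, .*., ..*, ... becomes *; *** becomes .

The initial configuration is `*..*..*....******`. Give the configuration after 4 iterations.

...........******

************.....
...........******
************.....  (repeats iteration 1; period 2)
iteration 4: ...........******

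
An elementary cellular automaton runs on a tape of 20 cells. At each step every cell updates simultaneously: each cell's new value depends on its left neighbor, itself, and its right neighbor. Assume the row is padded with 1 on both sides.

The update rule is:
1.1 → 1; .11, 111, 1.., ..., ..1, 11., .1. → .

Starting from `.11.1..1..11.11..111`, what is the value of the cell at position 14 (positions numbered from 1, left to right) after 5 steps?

1..1........1.......
....................
....................  (fixed point — unchanged through step 5)
position 14 holds .

.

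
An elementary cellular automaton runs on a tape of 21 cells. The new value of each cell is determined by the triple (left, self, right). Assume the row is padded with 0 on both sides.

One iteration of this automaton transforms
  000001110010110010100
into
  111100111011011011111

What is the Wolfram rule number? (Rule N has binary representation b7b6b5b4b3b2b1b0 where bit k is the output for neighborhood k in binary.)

position 6: 111 → 1  (bit 7 = 1)
position 7: 110 → 1  (bit 6 = 1)
position 11: 101 → 1  (bit 5 = 1)
position 8: 100 → 1  (bit 4 = 1)
position 5: 011 → 0  (bit 3 = 0)
position 10: 010 → 1  (bit 2 = 1)
position 4: 001 → 0  (bit 1 = 0)
position 0: 000 → 1  (bit 0 = 1)
bits b7..b0 = 11110101 = 245

245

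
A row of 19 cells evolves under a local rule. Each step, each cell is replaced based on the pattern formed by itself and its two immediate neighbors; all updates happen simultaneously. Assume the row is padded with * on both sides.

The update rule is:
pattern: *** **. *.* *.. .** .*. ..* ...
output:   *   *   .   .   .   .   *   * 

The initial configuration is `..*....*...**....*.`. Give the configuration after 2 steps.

.*..***..**.*.***..
...*.**.*.*....**.*

...*.**.*.*....**.*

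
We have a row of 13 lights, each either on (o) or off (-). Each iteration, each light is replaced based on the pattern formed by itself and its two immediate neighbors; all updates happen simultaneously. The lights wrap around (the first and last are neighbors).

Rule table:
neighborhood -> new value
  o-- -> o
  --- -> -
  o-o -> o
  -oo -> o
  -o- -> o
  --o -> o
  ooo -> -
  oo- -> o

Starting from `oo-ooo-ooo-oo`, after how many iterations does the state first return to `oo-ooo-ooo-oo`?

2

-ooo-ooo-ooo-
oo-ooo-ooo-oo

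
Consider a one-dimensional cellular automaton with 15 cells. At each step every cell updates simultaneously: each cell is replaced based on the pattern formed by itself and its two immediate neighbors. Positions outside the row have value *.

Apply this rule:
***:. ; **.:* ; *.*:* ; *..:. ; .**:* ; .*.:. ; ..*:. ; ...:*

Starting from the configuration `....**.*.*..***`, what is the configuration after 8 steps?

*...*..*....**.

.**.***.*...*..
*****.**..*....
....****....**.
.**.*..*.**.***
****....*****..
...*.**.*...*..
.*..****..*....
*...*..*....**.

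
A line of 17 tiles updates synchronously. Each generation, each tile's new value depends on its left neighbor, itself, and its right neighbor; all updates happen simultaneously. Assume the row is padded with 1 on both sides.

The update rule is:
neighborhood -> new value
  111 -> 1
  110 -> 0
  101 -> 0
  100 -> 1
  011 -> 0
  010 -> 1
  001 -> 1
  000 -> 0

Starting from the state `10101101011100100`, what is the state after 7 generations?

11001110101110011

00100001001011111
11110011111001111
11101101110110111
11000000100000011
10100001110000101
00110010101001100
11001110101110011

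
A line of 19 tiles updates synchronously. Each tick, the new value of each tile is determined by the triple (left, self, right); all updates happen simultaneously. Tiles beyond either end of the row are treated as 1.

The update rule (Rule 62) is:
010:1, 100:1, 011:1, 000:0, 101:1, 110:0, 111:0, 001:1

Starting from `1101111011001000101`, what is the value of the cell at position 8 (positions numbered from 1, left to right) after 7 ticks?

1

tick 1: 0011000110111101111
tick 2: 1110101101100011000
tick 3: 0001111011010110101
tick 4: 1011000110111101111
tick 5: 0110101101100011000
tick 6: 1101111011010110101
tick 7: 0011000110111101111
position 8 holds 1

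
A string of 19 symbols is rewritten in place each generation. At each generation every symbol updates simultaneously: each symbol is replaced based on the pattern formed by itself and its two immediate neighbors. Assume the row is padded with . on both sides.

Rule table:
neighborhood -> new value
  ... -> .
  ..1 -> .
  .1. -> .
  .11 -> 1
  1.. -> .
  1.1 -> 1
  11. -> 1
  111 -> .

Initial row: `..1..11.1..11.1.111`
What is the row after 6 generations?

generation 1: .....111...111.11.1
generation 2: .....1.1...1.11111.
generation 3: ......1.....11...1.
generation 4: ............11.....
generation 5: ............11.....  (fixed point — unchanged through generation 6)

............11.....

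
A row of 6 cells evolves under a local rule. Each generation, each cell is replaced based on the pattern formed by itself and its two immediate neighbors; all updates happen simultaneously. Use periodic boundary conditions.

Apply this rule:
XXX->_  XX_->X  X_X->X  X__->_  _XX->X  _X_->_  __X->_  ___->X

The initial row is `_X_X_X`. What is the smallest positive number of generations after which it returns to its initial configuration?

X_X_X_
_X_X_X

2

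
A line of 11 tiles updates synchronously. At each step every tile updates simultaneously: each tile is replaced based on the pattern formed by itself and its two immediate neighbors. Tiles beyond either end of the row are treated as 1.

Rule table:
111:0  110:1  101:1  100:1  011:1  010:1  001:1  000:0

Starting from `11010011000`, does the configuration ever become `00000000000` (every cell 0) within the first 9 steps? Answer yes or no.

yes

01111111101
11000000111
01100001100
11110011111
00011110000
10110011001
11111111111
00000000000
all cells are 0 at step 8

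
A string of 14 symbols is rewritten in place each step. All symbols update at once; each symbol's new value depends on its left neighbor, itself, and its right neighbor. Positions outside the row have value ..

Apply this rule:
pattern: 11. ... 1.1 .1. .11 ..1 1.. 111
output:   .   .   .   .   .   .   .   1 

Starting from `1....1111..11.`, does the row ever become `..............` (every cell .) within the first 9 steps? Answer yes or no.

step 1: ......11......
step 2: ..............
all cells are . at step 2

yes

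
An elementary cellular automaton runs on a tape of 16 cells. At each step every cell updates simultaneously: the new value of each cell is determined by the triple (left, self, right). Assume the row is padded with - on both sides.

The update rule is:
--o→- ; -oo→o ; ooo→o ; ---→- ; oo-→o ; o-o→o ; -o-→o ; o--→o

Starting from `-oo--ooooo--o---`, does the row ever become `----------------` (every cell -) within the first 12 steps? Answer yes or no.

-ooo-oooooo-oo--
-oooooooooooooo-
-ooooooooooooooo
-ooooooooooooooo  (fixed point — unchanged through step 12)
step 12 is -ooooooooooooooo, still not uniform -

no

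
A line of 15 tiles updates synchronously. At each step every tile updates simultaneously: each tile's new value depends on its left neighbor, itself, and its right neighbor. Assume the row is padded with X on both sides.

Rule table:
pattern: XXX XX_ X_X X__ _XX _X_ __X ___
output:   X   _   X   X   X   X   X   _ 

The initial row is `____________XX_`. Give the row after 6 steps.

_XXX_XXX_XXXXXX

step 1: X__________XX_X
step 2: _X________XX_XX
step 3: XXX______XX_XXX
step 4: XX_X____XX_XXXX
step 5: X_XXX__XX_XXXXX
step 6: _XXX_XXX_XXXXXX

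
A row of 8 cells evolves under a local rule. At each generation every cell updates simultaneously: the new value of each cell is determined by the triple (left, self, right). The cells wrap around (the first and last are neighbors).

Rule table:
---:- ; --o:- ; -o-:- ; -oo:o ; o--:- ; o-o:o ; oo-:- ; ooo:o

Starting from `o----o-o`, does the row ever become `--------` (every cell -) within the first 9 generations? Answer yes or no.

yes

generation 1: ------oo
generation 2: ------o-
generation 3: --------
all cells are - at generation 3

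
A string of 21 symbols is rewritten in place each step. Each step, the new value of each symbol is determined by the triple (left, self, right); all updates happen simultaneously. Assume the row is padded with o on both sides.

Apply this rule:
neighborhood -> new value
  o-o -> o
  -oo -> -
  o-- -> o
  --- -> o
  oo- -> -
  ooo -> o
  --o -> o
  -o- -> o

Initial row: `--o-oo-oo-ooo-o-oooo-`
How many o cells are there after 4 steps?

oooo--o--o-o-ooo-oo-o
ooo-ooooooooo-o-o--o-
oo-o-ooooooo-oooooooo
o-ooo-ooooo-o-ooooooo
count of o: 17

17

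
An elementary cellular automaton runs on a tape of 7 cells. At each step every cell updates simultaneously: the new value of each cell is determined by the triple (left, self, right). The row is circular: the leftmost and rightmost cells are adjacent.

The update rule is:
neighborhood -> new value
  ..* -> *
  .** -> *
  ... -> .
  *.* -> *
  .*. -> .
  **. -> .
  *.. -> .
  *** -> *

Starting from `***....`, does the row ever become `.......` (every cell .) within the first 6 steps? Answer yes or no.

no

step 1: **....*
step 2: *....**
step 3: ....***
step 4: ...***.
step 5: ..***..
step 6: .***...
step 6 is .***..., still not uniform .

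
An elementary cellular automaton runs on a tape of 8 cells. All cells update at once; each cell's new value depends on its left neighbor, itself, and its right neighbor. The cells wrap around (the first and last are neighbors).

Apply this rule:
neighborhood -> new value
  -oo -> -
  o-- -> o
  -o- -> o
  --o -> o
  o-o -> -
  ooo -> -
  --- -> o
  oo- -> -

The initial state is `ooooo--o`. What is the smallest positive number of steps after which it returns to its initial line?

2

step 1: -----oo-
step 2: ooooo--o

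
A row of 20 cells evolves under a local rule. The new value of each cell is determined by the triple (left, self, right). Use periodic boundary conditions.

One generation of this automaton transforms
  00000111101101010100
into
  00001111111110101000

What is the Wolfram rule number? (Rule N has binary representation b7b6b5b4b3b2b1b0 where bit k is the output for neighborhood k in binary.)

234

position 6: 111 → 1  (bit 7 = 1)
position 8: 110 → 1  (bit 6 = 1)
position 9: 101 → 1  (bit 5 = 1)
position 18: 100 → 0  (bit 4 = 0)
position 5: 011 → 1  (bit 3 = 1)
position 13: 010 → 0  (bit 2 = 0)
position 4: 001 → 1  (bit 1 = 1)
position 0: 000 → 0  (bit 0 = 0)
bits b7..b0 = 11101010 = 234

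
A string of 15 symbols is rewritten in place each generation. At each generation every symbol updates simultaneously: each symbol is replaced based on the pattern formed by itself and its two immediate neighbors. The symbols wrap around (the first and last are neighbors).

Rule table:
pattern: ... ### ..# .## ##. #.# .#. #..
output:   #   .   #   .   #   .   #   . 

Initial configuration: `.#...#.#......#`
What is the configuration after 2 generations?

.#.###.#.######
.#...#.#......#

.#...#.#......#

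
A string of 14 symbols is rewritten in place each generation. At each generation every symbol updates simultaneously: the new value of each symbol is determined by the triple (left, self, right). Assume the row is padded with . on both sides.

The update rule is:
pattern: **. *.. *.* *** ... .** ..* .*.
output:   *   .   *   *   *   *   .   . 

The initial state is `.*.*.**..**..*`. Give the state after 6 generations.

*******..*****

..*.***..**...
*..****..**.**
...****..*****
**.****..*****
*******..*****
*******..*****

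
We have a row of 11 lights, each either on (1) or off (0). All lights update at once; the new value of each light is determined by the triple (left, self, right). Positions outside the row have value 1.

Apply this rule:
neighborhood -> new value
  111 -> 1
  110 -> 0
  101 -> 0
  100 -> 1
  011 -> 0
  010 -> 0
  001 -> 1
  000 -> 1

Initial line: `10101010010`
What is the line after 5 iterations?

11110111111

iteration 1: 00000001100
iteration 2: 11111110011
iteration 3: 11111101101
iteration 4: 11111000000
iteration 5: 11110111111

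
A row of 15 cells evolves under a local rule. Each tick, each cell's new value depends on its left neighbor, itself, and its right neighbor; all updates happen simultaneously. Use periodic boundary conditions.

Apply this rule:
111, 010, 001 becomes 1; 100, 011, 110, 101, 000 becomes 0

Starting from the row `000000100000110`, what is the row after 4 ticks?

001000001100000

000001100001000
000010000011000
000110000100000
001000001100000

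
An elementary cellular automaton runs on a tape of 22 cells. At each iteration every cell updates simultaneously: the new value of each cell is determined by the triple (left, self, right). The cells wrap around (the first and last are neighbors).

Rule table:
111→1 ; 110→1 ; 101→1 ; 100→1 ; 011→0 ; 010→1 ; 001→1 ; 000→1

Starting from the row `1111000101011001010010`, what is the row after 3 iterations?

iteration 1: 0111111111101111111111
iteration 2: 1011111111110111111111
iteration 3: 1101111111111011111111

1101111111111011111111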